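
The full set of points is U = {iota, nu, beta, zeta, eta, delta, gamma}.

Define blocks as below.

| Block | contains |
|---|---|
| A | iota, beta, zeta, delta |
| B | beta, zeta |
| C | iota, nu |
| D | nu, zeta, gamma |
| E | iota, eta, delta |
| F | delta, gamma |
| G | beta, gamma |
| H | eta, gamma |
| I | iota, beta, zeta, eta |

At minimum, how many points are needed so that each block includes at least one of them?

T = {iota, beta, gamma} meets every block (each contains at least one member of T), and |T| = 3.
The blocks B, C, F are pairwise disjoint, so any hitting set needs a separate point for each — at least 3. Hence 3 is optimal.

3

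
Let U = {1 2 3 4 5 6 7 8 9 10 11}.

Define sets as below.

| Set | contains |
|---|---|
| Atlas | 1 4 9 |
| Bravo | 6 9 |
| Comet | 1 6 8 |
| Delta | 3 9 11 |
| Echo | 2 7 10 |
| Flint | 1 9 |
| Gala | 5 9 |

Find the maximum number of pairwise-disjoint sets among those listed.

Comet, Echo, Gala are pairwise disjoint (Comet={1,6,8}; Echo={2,7,10}; Gala={5,9}).
Every remaining set overlaps one of these, and no 4 of the listed sets are pairwise disjoint, so 3 is the maximum.

3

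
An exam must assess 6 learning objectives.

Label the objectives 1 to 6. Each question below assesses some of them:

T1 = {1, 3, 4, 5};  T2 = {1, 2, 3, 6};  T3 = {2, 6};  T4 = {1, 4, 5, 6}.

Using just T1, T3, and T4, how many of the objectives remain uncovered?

0

Union of T1, T3, T4 = {1, 2, 3, 4, 5, 6} — that's every objective, so 0 are uncovered.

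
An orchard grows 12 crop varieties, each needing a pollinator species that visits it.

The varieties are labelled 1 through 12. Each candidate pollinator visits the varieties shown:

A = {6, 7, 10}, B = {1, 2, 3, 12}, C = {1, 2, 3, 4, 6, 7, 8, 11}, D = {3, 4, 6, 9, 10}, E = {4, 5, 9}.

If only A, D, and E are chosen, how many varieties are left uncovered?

5

Union of A, D, E = {3, 4, 5, 6, 7, 9, 10}.
Not covered: 1, 2, 8, 11, 12 — 5 varieties.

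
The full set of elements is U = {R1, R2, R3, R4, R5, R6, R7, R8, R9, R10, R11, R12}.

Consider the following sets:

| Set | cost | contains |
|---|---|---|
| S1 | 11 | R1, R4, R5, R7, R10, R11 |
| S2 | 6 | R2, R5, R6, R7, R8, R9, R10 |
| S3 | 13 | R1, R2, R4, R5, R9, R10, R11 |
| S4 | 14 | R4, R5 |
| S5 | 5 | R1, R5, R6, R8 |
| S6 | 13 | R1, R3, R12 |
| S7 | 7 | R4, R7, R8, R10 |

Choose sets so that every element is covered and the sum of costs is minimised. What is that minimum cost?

S1, S2, S6 together cover every element (S1 ∪ S2 ∪ S6 = {R1, R2, R3, R4, R5, R6, R7, R8, R9, R10, R11, R12}); total cost 11 + 6 + 13 = 30.
No covering selection has total cost below 30.

30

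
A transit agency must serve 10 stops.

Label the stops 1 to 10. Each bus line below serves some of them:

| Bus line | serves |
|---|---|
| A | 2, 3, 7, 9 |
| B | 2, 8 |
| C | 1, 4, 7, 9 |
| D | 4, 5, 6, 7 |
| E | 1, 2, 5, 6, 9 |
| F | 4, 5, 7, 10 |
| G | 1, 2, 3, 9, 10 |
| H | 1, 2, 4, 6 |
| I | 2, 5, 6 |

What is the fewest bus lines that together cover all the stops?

3

Take {B, D, G}. Their union is {1, 2, 3, 4, 5, 6, 7, 8, 9, 10}, which is all 10 stops.
Only B contains 8, so B is forced; the remaining 8 stops need at least 2 more bus lines (each remaining bus line adds at most 4) — so at least 3 bus lines are needed, and 3 is optimal.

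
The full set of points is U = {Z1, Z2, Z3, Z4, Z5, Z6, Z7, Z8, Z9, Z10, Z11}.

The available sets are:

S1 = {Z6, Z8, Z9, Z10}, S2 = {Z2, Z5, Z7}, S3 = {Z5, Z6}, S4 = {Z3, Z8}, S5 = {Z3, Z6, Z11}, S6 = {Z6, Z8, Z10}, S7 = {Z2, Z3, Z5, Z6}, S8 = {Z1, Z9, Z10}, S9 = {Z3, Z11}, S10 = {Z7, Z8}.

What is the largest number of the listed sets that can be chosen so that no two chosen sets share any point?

S3, S8, S9, S10 are pairwise disjoint (S3={Z5,Z6}; S8={Z1,Z9,Z10}; S9={Z3,Z11}; S10={Z7,Z8}).
Every remaining set overlaps one of these, and no 5 of the listed sets are pairwise disjoint, so 4 is the maximum.

4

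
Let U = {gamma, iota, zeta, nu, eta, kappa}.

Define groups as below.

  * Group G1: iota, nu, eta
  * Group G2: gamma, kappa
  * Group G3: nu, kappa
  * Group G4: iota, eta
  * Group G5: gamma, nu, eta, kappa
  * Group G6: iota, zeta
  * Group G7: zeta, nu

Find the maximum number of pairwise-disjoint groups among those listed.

G2, G4, G7 are pairwise disjoint (G2={gamma,kappa}; G4={iota,eta}; G7={zeta,nu}).
Every remaining group overlaps one of these, and no 4 of the listed groups are pairwise disjoint, so 3 is the maximum.

3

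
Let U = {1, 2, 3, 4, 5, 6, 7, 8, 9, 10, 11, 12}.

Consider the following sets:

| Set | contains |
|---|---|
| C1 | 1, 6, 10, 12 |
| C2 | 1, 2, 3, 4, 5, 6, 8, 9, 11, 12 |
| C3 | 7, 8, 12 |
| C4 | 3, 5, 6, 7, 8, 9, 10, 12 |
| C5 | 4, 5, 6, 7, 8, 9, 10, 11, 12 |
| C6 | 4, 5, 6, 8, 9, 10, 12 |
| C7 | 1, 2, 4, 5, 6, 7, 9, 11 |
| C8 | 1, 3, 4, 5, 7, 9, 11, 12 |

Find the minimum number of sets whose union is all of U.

Take {C2, C5}. Their union is {1, 2, 3, 4, 5, 6, 7, 8, 9, 10, 11, 12}, which is all 12 items.
No single set has all 12 items (the largest, C2, has 10), so 2 is optimal.

2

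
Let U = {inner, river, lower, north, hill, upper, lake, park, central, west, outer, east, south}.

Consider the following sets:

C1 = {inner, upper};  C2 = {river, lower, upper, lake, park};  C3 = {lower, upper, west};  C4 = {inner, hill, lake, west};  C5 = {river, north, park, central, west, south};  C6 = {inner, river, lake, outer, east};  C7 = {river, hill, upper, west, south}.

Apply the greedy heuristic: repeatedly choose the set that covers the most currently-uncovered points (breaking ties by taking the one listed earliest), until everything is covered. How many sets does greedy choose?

Greedy: pick C5 (covers 6 new) → pick C6 (covers 4 new) → pick C2 (covers 2 new) → pick C4 (covers 1 new). Total picks: 4.

4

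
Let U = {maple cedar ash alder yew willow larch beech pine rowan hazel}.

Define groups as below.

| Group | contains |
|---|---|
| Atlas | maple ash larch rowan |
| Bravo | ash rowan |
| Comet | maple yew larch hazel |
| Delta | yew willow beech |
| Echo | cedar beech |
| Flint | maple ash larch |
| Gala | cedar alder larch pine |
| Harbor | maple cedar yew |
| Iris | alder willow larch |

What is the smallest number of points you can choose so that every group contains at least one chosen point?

4

Take H = {yew, larch, beech, rowan}. Each listed group contains at least one of these, so H is a hitting set of size 4.
No choice of 3 points meets every group, so 4 is the minimum.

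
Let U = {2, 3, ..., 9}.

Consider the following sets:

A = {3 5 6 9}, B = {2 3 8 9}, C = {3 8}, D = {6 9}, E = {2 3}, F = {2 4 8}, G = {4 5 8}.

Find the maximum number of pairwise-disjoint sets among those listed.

D, E, G are pairwise disjoint (D={6,9}; E={2,3}; G={4,5,8}).
Every remaining set overlaps one of these, and no 4 of the listed sets are pairwise disjoint, so 3 is the maximum.

3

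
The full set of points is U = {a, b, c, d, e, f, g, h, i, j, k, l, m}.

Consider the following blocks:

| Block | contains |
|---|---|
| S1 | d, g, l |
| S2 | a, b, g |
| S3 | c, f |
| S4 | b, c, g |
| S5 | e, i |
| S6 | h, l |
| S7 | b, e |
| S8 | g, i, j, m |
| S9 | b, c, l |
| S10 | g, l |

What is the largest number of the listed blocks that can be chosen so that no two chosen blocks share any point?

S2, S3, S5, S6 are pairwise disjoint (S2={a,b,g}; S3={c,f}; S5={e,i}; S6={h,l}).
Every remaining block overlaps one of these, and no 5 of the listed blocks are pairwise disjoint, so 4 is the maximum.

4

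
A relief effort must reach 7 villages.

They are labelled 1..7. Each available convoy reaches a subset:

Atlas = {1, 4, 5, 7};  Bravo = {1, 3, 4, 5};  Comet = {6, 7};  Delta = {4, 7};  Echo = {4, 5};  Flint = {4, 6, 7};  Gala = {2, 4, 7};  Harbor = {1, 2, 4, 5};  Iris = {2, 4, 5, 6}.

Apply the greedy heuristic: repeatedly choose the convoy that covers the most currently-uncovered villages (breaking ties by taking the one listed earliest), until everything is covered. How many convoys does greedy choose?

Greedy: pick Atlas (covers 4 new) → pick Iris (covers 2 new) → pick Bravo (covers 1 new). Total picks: 3.

3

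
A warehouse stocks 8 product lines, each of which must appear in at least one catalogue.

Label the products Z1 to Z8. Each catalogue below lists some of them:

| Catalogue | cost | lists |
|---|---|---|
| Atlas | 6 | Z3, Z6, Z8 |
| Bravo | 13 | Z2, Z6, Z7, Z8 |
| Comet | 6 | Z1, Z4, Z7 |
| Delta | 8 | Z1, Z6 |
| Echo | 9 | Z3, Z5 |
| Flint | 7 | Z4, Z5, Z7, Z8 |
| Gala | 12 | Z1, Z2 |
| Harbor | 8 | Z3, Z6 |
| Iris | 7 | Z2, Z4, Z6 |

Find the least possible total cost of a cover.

Atlas, Flint, Gala together cover every product (Atlas ∪ Flint ∪ Gala = {Z1, Z2, Z3, Z4, Z5, Z6, Z7, Z8}); total cost 6 + 7 + 12 = 25.
The greedy pick Flint, Atlas, Comet, Iris costs 26; no covering selection beats 25.

25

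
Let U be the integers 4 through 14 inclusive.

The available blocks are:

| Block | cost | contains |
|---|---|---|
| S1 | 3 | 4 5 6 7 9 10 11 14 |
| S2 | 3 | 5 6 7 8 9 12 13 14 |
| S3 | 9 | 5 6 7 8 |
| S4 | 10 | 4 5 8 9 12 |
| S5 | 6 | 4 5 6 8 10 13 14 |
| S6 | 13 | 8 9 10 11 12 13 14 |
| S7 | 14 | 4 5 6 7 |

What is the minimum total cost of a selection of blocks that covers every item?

S1, S2 together cover every item (S1 ∪ S2 = {4, 5, 6, 7, 8, 9, 10, 11, 12, 13, 14}); total cost 3 + 3 = 6.
No covering selection has total cost below 6.

6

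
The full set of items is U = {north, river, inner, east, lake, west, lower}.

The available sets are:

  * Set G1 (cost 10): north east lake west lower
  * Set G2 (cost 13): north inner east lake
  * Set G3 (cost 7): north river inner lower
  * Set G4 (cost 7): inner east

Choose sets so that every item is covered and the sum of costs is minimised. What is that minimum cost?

17

G1, G3 together cover every item (G1 ∪ G3 = {north, river, inner, east, lake, west, lower}); total cost 10 + 7 = 17.
No covering selection has total cost below 17.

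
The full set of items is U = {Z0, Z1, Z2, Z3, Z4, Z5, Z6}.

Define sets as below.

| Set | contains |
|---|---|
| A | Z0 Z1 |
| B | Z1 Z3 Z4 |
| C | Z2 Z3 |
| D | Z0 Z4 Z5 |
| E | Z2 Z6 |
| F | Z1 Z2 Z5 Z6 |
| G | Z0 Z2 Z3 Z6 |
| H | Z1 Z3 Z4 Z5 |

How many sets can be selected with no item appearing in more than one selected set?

2

E, H are pairwise disjoint (E={Z2,Z6}; H={Z1,Z3,Z4,Z5}).
Every remaining set overlaps one of these, and no 3 of the listed sets are pairwise disjoint, so 2 is the maximum.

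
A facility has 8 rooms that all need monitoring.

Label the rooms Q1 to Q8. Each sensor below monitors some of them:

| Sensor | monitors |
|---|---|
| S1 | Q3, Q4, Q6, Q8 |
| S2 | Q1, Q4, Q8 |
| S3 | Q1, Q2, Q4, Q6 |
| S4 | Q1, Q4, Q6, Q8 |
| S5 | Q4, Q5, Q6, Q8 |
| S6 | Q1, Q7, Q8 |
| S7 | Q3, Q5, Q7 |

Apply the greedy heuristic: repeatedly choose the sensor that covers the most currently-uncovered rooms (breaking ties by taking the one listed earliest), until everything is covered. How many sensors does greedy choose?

3

Greedy: pick S1 (covers 4 new) → pick S3 (covers 2 new) → pick S7 (covers 2 new). Total picks: 3.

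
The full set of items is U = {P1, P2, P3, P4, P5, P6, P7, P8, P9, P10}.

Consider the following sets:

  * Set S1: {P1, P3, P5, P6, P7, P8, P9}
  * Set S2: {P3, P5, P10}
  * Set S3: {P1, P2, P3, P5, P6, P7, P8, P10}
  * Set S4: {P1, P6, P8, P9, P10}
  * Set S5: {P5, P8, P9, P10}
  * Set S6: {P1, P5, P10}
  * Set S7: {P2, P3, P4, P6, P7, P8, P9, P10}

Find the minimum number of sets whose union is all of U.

2

Take {S3, S7}. Their union is {P1, P2, P3, P4, P5, P6, P7, P8, P9, P10}, which is all 10 items.
No single set has all 10 items (the largest, S3, has 8), so 2 is optimal.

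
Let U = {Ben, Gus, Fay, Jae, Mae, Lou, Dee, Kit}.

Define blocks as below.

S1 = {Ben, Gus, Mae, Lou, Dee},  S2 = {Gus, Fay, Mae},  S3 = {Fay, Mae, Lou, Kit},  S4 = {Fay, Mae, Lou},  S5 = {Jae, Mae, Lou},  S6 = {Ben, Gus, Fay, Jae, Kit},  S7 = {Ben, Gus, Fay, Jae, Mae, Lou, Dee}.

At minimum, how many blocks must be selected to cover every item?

2

S3 and S7 cover everything between them: the union {Ben, Gus, Fay, Jae, Mae, Lou, Dee, Kit} is all of U.
No single block has all 8 items (the largest, S7, has 7), so 2 is optimal.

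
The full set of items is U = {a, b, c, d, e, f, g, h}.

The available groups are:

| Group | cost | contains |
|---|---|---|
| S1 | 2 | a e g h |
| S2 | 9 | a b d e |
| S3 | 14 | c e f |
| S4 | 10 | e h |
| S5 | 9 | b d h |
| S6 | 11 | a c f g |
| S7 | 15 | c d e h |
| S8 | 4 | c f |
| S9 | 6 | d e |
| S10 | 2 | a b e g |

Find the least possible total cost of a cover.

S1, S8, S9, S10 together cover every item (S1 ∪ S8 ∪ S9 ∪ S10 = {a, b, c, d, e, f, g, h}); total cost 2 + 4 + 6 + 2 = 14.
No covering selection has total cost below 14.

14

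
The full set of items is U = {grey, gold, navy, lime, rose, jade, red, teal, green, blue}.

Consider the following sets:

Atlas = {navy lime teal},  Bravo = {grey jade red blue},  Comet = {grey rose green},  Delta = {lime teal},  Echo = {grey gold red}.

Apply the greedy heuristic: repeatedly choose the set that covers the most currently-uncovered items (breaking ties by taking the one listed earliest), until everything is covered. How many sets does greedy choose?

4

Greedy: pick Bravo (covers 4 new) → pick Atlas (covers 3 new) → pick Comet (covers 2 new) → pick Echo (covers 1 new). Total picks: 4.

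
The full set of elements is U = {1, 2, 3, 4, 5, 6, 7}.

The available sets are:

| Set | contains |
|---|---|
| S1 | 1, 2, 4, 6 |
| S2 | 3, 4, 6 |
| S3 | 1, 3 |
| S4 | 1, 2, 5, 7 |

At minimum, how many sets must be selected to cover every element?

2

Take {S2, S4}. Their union is {1, 2, 3, 4, 5, 6, 7}, which is all 7 elements.
No single set has all 7 elements (the largest, S1, has 4), so 2 is optimal.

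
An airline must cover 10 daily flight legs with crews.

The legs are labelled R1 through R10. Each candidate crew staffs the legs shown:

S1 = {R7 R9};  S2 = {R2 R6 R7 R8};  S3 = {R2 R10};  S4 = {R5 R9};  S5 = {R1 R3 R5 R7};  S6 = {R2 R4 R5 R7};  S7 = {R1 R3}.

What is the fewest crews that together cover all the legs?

S2 and S3 and S4 and S6 and S7 together: S2 ∪ S3 ∪ S4 ∪ S6 ∪ S7 = {R1, R2, R3, R4, R5, R6, R7, R8, R9, R10} — every leg is covered.
No 4 of the 7 crews cover everything (all 35 combinations miss at least one leg), so 5 is optimal.

5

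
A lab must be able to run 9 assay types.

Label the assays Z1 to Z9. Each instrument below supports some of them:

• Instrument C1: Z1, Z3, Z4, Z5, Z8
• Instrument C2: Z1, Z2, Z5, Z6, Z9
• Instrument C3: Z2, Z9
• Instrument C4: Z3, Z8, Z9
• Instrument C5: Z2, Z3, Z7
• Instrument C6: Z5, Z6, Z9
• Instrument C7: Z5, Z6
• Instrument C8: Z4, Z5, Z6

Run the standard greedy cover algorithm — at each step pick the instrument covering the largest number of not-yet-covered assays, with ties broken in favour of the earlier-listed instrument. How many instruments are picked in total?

3

Greedy: pick C1 (covers 5 new) → pick C2 (covers 3 new) → pick C5 (covers 1 new). Total picks: 3.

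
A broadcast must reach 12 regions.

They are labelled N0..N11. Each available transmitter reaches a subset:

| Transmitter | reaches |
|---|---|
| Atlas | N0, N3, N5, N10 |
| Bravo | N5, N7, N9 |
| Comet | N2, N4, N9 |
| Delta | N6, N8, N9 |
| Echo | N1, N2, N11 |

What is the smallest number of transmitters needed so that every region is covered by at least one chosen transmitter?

5

Take {Atlas, Bravo, Comet, Delta, Echo}. Their union is {N0, N1, N2, N3, N4, N5, N6, N7, N8, N9, N10, N11}, which is all 12 regions.
No 4 of the 5 transmitters cover everything (all 5 combinations miss at least one region), so 5 is optimal.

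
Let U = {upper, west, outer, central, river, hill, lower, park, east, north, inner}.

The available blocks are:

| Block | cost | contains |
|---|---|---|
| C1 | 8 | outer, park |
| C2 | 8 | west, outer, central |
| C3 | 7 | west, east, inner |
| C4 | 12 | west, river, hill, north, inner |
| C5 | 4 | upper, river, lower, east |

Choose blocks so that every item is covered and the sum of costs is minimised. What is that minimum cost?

C1, C2, C4, C5 together cover every item (C1 ∪ C2 ∪ C4 ∪ C5 = {upper, west, outer, central, river, hill, lower, park, east, north, inner}); total cost 8 + 8 + 12 + 4 = 32.
No covering selection has total cost below 32.

32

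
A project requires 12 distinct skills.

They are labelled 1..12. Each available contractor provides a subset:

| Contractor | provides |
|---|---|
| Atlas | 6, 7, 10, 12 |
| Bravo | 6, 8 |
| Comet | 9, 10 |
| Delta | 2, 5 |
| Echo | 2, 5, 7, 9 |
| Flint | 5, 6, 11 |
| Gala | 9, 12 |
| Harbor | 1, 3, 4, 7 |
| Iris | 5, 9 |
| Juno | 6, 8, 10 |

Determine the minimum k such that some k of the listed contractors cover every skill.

5

Delta and Flint and Gala and Harbor and Juno together: Delta ∪ Flint ∪ Gala ∪ Harbor ∪ Juno = {1, 2, 3, 4, 5, 6, 7, 8, 9, 10, 11, 12} — every skill is covered.
No 4 of the 10 contractors cover everything (all 210 combinations miss at least one skill), so 5 is optimal.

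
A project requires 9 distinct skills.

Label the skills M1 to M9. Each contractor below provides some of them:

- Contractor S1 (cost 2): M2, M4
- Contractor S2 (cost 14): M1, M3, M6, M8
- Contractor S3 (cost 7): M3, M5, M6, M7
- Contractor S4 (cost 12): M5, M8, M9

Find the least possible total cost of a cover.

35

S1, S2, S3, S4 together cover every skill (S1 ∪ S2 ∪ S3 ∪ S4 = {M1, M2, M3, M4, M5, M6, M7, M8, M9}); total cost 2 + 14 + 7 + 12 = 35.
No covering selection has total cost below 35.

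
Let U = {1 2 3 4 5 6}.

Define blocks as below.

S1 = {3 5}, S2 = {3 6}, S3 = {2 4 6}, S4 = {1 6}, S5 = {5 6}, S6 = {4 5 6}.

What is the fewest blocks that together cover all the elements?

3

S1, S3, and S4 cover everything between them: the union {1, 2, 3, 4, 5, 6} is all of U.
Only S4 contains 1, so S4 is forced; the remaining 4 elements need at least 2 more blocks (each remaining block adds at most 2) — so at least 3 blocks are needed, and 3 is optimal.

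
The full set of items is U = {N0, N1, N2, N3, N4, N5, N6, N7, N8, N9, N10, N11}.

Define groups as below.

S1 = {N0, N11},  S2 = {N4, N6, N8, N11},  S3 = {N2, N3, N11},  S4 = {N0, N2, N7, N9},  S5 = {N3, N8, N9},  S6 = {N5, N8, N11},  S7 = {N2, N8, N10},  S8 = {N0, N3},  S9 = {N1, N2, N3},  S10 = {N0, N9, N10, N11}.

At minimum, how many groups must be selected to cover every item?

Take {S2, S4, S6, S7, S9}. Their union is {N0, N1, N2, N3, N4, N5, N6, N7, N8, N9, N10, N11}, which is all 12 items.
No 4 of the 10 groups cover everything (all 210 combinations miss at least one item), so 5 is optimal.

5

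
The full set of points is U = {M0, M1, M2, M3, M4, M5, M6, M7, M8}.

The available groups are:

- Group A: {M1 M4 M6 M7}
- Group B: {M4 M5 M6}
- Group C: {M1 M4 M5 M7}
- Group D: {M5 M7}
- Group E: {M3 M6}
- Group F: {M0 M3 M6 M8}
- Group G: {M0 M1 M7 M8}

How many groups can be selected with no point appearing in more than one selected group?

B, G are pairwise disjoint (B={M4,M5,M6}; G={M0,M1,M7,M8}).
Every remaining group overlaps one of these, and no 3 of the listed groups are pairwise disjoint, so 2 is the maximum.

2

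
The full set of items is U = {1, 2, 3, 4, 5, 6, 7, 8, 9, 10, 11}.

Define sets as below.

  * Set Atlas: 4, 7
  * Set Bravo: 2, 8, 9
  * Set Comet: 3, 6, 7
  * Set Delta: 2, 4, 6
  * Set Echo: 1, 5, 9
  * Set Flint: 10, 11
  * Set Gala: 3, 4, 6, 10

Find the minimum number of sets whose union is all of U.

Bravo and Comet and Echo and Flint and Gala together: Bravo ∪ Comet ∪ Echo ∪ Flint ∪ Gala = {1, 2, 3, 4, 5, 6, 7, 8, 9, 10, 11} — every item is covered.
No 4 of the 7 sets cover everything (all 35 combinations miss at least one item), so 5 is optimal.

5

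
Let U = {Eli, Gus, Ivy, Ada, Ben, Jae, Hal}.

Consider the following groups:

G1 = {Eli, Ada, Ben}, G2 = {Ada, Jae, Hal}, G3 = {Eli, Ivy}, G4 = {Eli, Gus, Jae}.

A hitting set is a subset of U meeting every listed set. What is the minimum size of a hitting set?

H = {Eli, Hal} meets every group (each contains at least one member of H), and |H| = 2.
The groups G2, G3 are pairwise disjoint, so any hitting set needs a separate item for each — at least 2. Hence 2 is optimal.

2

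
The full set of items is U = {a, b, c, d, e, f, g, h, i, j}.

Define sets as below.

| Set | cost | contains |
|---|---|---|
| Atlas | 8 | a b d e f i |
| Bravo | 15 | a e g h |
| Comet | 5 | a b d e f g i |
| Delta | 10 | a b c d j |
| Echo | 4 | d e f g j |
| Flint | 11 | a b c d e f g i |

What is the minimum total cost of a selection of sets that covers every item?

Bravo, Echo, Flint together cover every item (Bravo ∪ Echo ∪ Flint = {a, b, c, d, e, f, g, h, i, j}); total cost 15 + 4 + 11 = 30.
The greedy pick Comet, Echo, Delta, Bravo costs 34; no covering selection beats 30.

30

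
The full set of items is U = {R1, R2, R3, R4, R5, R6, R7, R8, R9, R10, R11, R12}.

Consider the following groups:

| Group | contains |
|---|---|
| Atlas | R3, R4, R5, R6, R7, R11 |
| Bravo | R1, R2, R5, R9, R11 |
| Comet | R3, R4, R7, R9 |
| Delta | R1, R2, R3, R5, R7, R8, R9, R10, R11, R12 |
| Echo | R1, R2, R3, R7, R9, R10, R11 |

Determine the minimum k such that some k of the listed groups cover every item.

Atlas and Delta cover everything between them: the union {R1, R2, R3, R4, R5, R6, R7, R8, R9, R10, R11, R12} is all of U.
No single group has all 12 items (the largest, Delta, has 10), so 2 is optimal.

2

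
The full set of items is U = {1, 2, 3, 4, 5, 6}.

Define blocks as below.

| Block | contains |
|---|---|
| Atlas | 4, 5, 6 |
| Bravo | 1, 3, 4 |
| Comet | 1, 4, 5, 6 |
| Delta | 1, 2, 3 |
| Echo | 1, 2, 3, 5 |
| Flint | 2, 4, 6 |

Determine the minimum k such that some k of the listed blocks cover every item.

Atlas and Echo together: Atlas ∪ Echo = {1, 2, 3, 4, 5, 6} — every item is covered.
No single block has all 6 items (the largest, Comet, has 4), so 2 is optimal.

2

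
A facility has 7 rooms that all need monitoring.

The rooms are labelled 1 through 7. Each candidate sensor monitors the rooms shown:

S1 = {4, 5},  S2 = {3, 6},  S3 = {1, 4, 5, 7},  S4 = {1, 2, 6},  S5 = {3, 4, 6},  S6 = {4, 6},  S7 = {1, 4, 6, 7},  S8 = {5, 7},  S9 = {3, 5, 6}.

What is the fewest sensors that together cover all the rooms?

3

S3 and S4 and S9 together: S3 ∪ S4 ∪ S9 = {1, 2, 3, 4, 5, 6, 7} — every room is covered.
Only S4 contains 2, so S4 is forced; the remaining 4 rooms need at least 2 more sensors (each remaining sensor adds at most 3) — so at least 3 sensors are needed, and 3 is optimal.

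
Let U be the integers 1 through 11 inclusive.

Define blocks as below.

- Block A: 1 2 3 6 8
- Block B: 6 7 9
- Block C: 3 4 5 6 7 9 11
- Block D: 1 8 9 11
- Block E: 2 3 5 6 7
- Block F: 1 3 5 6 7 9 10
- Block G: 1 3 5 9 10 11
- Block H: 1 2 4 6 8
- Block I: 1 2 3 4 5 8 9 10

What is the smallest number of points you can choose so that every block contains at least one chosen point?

2

Take T = {1, 7}. Each listed block contains at least one of these, so T is a hitting set of size 2.
The blocks D, E are pairwise disjoint, so any hitting set needs a separate point for each — at least 2. Hence 2 is optimal.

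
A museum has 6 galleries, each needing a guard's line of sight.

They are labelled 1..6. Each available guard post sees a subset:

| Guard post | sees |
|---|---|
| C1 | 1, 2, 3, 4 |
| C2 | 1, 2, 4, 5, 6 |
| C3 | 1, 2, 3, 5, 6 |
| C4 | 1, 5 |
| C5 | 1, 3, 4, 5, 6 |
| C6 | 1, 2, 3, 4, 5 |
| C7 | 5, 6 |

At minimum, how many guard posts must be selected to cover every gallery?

C1 and C7 together: C1 ∪ C7 = {1, 2, 3, 4, 5, 6} — every gallery is covered.
No single guard post has all 6 galleries (the largest, C2, has 5), so 2 is optimal.

2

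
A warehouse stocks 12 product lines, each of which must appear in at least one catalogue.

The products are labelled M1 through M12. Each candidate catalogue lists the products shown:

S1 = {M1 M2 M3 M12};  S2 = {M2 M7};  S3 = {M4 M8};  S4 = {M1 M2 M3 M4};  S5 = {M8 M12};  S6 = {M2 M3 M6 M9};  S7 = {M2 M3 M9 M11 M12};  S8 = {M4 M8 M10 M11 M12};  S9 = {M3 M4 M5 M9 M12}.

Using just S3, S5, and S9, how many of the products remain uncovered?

6

Union of S3, S5, S9 = {M3, M4, M5, M8, M9, M12}.
Not covered: M1, M2, M6, M7, M10, M11 — 6 products.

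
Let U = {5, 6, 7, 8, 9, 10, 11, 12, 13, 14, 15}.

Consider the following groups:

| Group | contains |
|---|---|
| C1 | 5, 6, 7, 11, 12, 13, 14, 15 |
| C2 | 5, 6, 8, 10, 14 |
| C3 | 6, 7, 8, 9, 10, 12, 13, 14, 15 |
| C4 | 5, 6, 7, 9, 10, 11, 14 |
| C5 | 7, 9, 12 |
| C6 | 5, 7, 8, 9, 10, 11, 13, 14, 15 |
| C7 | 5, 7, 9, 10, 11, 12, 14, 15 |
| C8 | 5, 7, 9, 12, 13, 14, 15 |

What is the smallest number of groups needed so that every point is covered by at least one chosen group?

2

C1 and C3 cover everything between them: the union {5, 6, 7, 8, 9, 10, 11, 12, 13, 14, 15} is all of U.
No single group has all 11 points (the largest, C3, has 9), so 2 is optimal.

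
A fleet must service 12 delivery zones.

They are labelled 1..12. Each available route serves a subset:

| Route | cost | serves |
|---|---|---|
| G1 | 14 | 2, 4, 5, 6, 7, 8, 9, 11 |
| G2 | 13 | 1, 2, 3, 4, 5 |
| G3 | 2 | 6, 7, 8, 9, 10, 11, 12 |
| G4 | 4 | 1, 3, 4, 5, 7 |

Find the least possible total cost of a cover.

15

G2, G3 together cover every zone (G2 ∪ G3 = {1, 2, 3, 4, 5, 6, 7, 8, 9, 10, 11, 12}); total cost 13 + 2 = 15.
The greedy pick G3, G4, G2 costs 19; no covering selection beats 15.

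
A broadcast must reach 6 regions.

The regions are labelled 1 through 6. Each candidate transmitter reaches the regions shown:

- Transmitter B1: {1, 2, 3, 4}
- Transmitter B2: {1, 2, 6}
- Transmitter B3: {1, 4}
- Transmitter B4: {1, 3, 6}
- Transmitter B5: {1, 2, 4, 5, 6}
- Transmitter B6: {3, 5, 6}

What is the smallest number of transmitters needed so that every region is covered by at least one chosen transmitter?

Take {B5, B6}. Their union is {1, 2, 3, 4, 5, 6}, which is all 6 regions.
No single transmitter has all 6 regions (the largest, B5, has 5), so 2 is optimal.

2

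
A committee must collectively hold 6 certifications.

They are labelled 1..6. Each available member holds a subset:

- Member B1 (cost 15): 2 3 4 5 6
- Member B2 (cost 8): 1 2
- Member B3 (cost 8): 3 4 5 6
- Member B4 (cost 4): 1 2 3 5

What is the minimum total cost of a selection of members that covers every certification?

12

B3, B4 together cover every certification (B3 ∪ B4 = {1, 2, 3, 4, 5, 6}); total cost 8 + 4 = 12.
No covering selection has total cost below 12.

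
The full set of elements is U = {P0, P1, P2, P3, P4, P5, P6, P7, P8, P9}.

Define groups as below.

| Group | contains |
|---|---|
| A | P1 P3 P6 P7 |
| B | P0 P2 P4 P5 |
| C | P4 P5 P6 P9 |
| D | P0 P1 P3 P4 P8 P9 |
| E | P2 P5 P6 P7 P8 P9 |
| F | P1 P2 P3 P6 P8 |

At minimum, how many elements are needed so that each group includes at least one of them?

Take H = {P3, P5}. Each listed group contains at least one of these, so H is a hitting set of size 2.
The groups A, B are pairwise disjoint, so any hitting set needs a separate element for each — at least 2. Hence 2 is optimal.

2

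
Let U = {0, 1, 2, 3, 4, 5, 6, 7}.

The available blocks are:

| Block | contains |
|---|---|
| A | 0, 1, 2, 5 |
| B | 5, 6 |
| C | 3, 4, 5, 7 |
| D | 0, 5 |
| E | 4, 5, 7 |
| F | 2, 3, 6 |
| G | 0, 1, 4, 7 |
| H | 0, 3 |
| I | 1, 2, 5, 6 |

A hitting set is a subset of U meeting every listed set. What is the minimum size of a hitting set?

3

T = {0, 6, 7} meets every block (each contains at least one member of T), and |T| = 3.
No choice of 2 items meets every block, so 3 is the minimum.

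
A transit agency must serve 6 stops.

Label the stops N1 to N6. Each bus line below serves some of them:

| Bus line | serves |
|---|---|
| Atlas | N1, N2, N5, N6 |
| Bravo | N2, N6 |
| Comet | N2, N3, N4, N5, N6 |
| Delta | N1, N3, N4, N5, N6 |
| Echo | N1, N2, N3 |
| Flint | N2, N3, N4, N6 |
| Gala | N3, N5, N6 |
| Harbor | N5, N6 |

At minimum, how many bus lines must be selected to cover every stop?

2

Comet and Echo together: Comet ∪ Echo = {N1, N2, N3, N4, N5, N6} — every stop is covered.
No single bus line has all 6 stops (the largest, Comet, has 5), so 2 is optimal.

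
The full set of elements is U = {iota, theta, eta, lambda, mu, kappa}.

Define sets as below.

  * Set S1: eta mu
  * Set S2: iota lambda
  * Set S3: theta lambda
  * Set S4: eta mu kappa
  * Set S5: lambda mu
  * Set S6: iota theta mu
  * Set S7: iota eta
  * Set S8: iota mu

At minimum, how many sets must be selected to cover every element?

3

Take {S3, S4, S8}. Their union is {iota, theta, eta, lambda, mu, kappa}, which is all 6 elements.
Only S4 contains kappa, so S4 is forced; the remaining 3 elements need at least 2 more sets (each remaining set adds at most 2) — so at least 3 sets are needed, and 3 is optimal.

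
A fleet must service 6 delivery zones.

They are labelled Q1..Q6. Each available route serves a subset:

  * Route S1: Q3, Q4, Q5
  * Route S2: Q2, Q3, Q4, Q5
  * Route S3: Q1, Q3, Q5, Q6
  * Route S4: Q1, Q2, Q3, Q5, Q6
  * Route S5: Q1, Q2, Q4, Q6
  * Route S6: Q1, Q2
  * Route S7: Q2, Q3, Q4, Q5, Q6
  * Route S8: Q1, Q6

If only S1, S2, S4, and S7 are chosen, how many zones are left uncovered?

Union of S1, S2, S4, S7 = {Q1, Q2, Q3, Q4, Q5, Q6} — that's every zone, so 0 are uncovered.

0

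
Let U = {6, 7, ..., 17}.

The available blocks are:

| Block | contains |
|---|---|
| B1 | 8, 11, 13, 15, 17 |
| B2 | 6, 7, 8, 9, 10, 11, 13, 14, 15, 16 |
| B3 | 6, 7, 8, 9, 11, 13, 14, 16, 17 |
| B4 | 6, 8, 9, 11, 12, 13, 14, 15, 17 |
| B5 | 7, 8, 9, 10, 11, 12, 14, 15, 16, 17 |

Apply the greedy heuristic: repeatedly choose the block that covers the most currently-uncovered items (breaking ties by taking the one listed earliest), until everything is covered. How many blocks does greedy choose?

Greedy: pick B2 (covers 10 new) → pick B4 (covers 2 new). Total picks: 2.

2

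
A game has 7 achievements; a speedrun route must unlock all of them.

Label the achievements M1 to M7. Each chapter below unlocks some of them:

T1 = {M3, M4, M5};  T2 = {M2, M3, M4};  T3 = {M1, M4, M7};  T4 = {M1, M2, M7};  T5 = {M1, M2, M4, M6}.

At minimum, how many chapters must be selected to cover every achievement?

3

T1 and T3 and T5 together: T1 ∪ T3 ∪ T5 = {M1, M2, M3, M4, M5, M6, M7} — every achievement is covered.
Only T1 contains M5, so T1 is forced; the remaining 4 achievements need at least 2 more chapters (each remaining chapter adds at most 3) — so at least 3 chapters are needed, and 3 is optimal.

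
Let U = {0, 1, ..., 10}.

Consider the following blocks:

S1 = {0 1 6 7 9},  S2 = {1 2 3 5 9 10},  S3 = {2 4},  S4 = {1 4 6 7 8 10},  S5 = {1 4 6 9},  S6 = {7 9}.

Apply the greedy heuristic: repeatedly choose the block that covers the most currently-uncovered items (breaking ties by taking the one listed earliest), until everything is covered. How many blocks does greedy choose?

3

Greedy: pick S2 (covers 6 new) → pick S4 (covers 4 new) → pick S1 (covers 1 new). Total picks: 3.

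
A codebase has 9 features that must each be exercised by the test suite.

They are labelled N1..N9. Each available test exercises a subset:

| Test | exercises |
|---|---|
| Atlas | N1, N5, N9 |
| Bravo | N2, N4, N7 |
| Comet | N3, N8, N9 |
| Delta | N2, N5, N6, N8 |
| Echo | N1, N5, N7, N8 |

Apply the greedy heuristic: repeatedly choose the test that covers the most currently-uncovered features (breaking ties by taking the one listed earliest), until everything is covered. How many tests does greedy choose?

Greedy: pick Delta (covers 4 new) → pick Atlas (covers 2 new) → pick Bravo (covers 2 new) → pick Comet (covers 1 new). Total picks: 4.

4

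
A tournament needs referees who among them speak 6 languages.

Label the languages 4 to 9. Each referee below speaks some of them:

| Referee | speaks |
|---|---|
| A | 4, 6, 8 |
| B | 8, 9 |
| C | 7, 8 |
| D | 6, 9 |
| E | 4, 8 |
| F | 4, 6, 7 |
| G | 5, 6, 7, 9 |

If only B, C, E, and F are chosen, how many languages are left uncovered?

1

Union of B, C, E, F = {4, 6, 7, 8, 9}.
Not covered: 5 — 1 language.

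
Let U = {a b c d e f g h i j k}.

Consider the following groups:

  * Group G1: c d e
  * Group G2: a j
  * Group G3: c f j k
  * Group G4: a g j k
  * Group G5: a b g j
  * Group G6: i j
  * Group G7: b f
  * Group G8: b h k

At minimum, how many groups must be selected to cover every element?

5

G1 and G3 and G5 and G6 and G8 together: G1 ∪ G3 ∪ G5 ∪ G6 ∪ G8 = {a, b, c, d, e, f, g, h, i, j, k} — every element is covered.
No 4 of the 8 groups cover everything (all 70 combinations miss at least one element), so 5 is optimal.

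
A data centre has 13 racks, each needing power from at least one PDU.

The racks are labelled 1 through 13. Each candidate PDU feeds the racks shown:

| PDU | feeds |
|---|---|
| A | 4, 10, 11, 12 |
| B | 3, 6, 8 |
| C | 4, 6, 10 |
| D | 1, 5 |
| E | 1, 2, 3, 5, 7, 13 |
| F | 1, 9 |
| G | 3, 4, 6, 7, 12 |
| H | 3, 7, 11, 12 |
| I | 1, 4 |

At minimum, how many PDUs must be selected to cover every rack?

Take {A, B, E, F}. Their union is {1, 2, 3, 4, 5, 6, 7, 8, 9, 10, 11, 12, 13}, which is all 13 racks.
Only F contains 9, so F is forced; the remaining 11 racks need at least 3 more PDUs (each remaining PDU adds at most 5) — so at least 4 PDUs are needed, and 4 is optimal.

4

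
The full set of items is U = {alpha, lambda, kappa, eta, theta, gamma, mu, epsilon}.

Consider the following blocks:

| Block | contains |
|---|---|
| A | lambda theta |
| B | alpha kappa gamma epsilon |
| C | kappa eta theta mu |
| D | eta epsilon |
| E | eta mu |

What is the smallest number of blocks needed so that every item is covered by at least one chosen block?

3

A, B, and C cover everything between them: the union {alpha, lambda, kappa, eta, theta, gamma, mu, epsilon} is all of U.
Only B contains alpha, so B is forced; the remaining 4 items need at least 2 more blocks (each remaining block adds at most 3) — so at least 3 blocks are needed, and 3 is optimal.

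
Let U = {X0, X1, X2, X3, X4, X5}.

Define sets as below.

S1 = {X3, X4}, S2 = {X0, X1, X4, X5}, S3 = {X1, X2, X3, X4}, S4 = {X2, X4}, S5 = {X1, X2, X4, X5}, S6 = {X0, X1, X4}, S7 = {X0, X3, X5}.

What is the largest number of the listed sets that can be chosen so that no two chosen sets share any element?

2

S4, S7 are pairwise disjoint (S4={X2,X4}; S7={X0,X3,X5}).
Every remaining set overlaps one of these, and no 3 of the listed sets are pairwise disjoint, so 2 is the maximum.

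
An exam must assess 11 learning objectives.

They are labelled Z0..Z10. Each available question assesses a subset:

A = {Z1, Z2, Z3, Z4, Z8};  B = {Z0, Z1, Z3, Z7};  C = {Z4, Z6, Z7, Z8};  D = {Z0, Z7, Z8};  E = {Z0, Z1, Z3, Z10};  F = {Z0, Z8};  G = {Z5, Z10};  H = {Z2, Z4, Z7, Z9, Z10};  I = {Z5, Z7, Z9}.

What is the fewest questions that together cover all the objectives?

4

Take {B, C, G, H}. Their union is {Z0, Z1, Z2, Z3, Z4, Z5, Z6, Z7, Z8, Z9, Z10}, which is all 11 objectives.
No 3 of the 9 questions cover everything (all 84 combinations miss at least one objective), so 4 is optimal.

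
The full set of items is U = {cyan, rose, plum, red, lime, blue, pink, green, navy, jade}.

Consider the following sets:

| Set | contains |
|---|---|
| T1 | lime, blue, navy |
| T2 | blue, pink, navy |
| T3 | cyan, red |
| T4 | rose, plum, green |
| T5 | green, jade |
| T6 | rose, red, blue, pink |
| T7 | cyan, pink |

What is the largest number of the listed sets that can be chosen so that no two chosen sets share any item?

T1, T4, T7 are pairwise disjoint (T1={lime,blue,navy}; T4={rose,plum,green}; T7={cyan,pink}).
Every remaining set overlaps one of these, and no 4 of the listed sets are pairwise disjoint, so 3 is the maximum.

3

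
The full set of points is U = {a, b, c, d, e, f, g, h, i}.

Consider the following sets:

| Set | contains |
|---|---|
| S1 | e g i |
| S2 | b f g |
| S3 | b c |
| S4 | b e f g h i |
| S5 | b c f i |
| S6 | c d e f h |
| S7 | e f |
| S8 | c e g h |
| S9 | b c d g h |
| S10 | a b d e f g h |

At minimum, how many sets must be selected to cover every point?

2

S5 and S10 together: S5 ∪ S10 = {a, b, c, d, e, f, g, h, i} — every point is covered.
No single set has all 9 points (the largest, S10, has 7), so 2 is optimal.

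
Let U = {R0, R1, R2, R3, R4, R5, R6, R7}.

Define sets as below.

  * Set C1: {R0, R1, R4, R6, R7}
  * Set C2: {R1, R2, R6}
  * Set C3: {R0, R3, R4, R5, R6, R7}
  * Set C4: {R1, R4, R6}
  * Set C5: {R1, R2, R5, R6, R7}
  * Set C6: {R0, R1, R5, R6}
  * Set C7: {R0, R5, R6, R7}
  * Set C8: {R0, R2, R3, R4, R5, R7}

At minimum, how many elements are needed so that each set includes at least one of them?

Take H = {R4, R6}. Each listed set contains at least one of these, so H is a hitting set of size 2.
No single element lies in every set, so at least 2 are needed and 2 is optimal.

2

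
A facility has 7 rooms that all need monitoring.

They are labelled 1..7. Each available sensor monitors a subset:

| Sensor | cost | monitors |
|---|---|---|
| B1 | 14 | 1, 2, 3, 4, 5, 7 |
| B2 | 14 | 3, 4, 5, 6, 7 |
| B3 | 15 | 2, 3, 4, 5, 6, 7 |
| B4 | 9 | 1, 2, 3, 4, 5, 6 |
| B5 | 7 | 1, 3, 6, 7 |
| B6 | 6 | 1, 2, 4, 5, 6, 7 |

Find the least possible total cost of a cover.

13

B5, B6 together cover every room (B5 ∪ B6 = {1, 2, 3, 4, 5, 6, 7}); total cost 7 + 6 = 13.
No covering selection has total cost below 13.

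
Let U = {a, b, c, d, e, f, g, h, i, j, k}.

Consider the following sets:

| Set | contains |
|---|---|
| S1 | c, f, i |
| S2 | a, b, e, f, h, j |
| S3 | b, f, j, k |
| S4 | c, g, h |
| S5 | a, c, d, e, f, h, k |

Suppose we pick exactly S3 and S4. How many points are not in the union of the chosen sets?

Union of S3, S4 = {b, c, f, g, h, j, k}.
Not covered: a, d, e, i — 4 points.

4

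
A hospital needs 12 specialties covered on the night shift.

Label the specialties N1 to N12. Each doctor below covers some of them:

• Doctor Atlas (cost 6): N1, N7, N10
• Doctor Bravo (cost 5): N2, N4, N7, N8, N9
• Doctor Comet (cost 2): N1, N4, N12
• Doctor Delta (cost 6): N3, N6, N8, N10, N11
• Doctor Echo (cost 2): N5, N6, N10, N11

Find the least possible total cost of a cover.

15

Bravo, Comet, Delta, Echo together cover every specialty (Bravo ∪ Comet ∪ Delta ∪ Echo = {N1, N2, N3, N4, N5, N6, N7, N8, N9, N10, N11, N12}); total cost 5 + 2 + 6 + 2 = 15.
No covering selection has total cost below 15.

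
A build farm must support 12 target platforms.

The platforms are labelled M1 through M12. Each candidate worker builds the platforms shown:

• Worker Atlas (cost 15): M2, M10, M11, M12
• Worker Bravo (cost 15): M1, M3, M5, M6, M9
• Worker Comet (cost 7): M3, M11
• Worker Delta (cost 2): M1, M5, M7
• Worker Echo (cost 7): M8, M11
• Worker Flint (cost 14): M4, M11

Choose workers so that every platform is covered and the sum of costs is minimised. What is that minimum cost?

Atlas, Bravo, Delta, Echo, Flint together cover every platform (Atlas ∪ Bravo ∪ Delta ∪ Echo ∪ Flint = {M1, M2, M3, M4, M5, M6, M7, M8, M9, M10, M11, M12}); total cost 15 + 15 + 2 + 7 + 14 = 53.
The greedy pick Delta, Comet, Atlas, Echo, Bravo, Flint costs 60; no covering selection beats 53.

53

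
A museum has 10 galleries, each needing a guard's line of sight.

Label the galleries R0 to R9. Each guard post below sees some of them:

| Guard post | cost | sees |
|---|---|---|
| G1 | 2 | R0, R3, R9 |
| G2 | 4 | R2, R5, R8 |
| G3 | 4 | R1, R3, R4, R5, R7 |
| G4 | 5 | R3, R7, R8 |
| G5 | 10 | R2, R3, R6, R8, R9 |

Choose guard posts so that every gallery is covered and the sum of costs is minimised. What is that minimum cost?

16

G1, G3, G5 together cover every gallery (G1 ∪ G3 ∪ G5 = {R0, R1, R2, R3, R4, R5, R6, R7, R8, R9}); total cost 2 + 4 + 10 = 16.
The greedy pick G1, G3, G2, G5 costs 20; no covering selection beats 16.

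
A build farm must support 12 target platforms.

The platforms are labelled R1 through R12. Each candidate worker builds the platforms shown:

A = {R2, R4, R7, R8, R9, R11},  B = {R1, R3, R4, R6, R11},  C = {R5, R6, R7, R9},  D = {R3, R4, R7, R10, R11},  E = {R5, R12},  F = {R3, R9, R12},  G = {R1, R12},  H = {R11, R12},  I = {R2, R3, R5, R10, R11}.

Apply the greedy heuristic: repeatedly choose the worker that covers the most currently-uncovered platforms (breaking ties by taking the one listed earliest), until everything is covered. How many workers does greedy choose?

4

Greedy: pick A (covers 6 new) → pick B (covers 3 new) → pick E (covers 2 new) → pick D (covers 1 new). Total picks: 4.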